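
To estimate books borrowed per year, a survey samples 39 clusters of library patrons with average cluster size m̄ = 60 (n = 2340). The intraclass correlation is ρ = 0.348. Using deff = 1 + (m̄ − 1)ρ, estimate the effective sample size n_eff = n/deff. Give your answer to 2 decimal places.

108.68

deff = 1 + (60 − 1)·0.348 = 1 + 20.532 = 21.532.
n_eff = 2340 / 21.532 = 108.68.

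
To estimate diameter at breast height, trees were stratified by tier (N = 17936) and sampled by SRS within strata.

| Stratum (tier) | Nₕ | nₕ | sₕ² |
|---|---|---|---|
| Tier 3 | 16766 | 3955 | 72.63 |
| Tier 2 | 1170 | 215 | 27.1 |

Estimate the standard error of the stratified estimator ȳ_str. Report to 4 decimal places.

Var(ȳ_str) = Σₕ Wₕ²(1 − fₕ)sₕ²/nₕ with Wₕ = Nₕ/N, N = 17936.
Tier 3: Wₕ = 0.93476806; term = 0.93476806²·(1 − 0.23589407)·72.63/3955 = 0.01226114.
Tier 2: Wₕ = 0.06523194; term = 0.06523194²·(1 − 0.18376068)·27.1/215 = 4.3779306 × 10^-4.
Sum = 0.012698933.
SE = √(0.012698933) = 0.1127.

0.1127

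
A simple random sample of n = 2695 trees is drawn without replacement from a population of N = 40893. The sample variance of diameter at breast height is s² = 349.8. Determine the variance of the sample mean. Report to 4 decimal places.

0.1212

Under SRS without replacement, Var(ȳ) = (1 − f)·s²/n with f = n/N = 2695/40893 = 0.06590370.
Var(ȳ) = (1 − 0.06590370)·349.8/2695 = 0.93409630·0.12979592 = 0.12124189.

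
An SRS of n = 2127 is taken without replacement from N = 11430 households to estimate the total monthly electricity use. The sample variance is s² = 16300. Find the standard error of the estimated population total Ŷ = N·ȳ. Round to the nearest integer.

Var(Ŷ) = N²·Var(ȳ) = N²·(1 − n/N)·s²/n.
f = 2127/11430 = 0.18608924; Var(ȳ) = 0.81391076·16300/2127 = 6.2373039.
Var(Ŷ) = 11430² · 6.2373039 = 8.1487194 × 10^8.
SE(Ŷ) = √(8.1487194 × 10^8) = 28546.

28546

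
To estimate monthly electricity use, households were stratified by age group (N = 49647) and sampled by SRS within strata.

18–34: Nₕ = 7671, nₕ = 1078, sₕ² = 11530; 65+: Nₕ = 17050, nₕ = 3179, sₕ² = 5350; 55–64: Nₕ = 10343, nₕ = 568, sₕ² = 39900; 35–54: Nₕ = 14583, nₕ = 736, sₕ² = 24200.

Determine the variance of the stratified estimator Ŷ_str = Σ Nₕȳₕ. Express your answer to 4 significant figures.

1.468 × 10^10

Var(Ŷ_str) = Σₕ Nₕ²(1 − fₕ)sₕ²/nₕ.
18–34: 7671²·(1 − 1078/7671)·11530/1078 = 5.4093565 × 10^8.
65+: 17050²·(1 − 3179/17050)·5350/3179 = 3.9801131 × 10^8.
55–64: 10343²·(1 − 568/10343)·39900/568 = 7.1021175 × 10^9.
35–54: 14583²·(1 − 736/14583)·24200/736 = 6.6395725 × 10^9.
Sum = 1.4680637 × 10^10.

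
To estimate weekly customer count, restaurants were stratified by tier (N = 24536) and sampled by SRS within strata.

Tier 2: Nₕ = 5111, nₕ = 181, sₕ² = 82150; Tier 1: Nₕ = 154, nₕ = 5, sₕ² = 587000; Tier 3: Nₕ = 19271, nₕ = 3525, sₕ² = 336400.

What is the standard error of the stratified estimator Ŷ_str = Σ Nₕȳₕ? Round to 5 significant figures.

Var(Ŷ_str) = Σₕ Nₕ²(1 − fₕ)sₕ²/nₕ.
Tier 2: 5111²·(1 − 181/5111)·82150/181 = 1.1436201 × 10^10.
Tier 1: 154²·(1 − 5/154)·587000/5 = 2.6938604 × 10^9.
Tier 3: 19271²·(1 − 3525/19271)·336400/3525 = 2.8958187 × 10^10.
Sum = 4.3088248 × 10^10.
SE = √(4.3088248 × 10^10) = 207580.

207580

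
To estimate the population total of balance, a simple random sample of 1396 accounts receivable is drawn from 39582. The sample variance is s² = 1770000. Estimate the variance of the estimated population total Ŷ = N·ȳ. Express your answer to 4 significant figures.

1.916 × 10^12

Var(Ŷ) = N²·Var(ȳ) = N²·(1 − n/N)·s²/n.
f = 1396/39582 = 0.03526856; Var(ȳ) = 0.96473144·1770000/1396 = 1223.191.
Var(Ŷ) = 39582² · 1223.191 = 1.9164158 × 10^12.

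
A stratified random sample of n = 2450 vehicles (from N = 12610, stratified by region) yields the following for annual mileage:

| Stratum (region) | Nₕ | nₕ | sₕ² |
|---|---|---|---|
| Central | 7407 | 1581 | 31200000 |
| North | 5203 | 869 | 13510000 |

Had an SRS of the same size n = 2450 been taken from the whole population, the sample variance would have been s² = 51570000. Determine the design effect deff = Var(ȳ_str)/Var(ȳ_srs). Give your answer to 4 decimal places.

Var(ȳ_str) = Σ Wₕ²(1−fₕ)sₕ²/nₕ with Wₕ = Nₕ/12610:
  Central: (7407/12610)²·(1−1581/7407)·31200000/1581 = 5355.566
  North: (5203/12610)²·(1−869/5203)·13510000/869 = 2204.693
  → Var(ȳ_str) = 7560.259.
Var(ȳ_srs) = (1 − 2450/12610)·51570000/2450 = 16959.368.
deff = 7560.259 / 16959.368 = 0.4458.

0.4458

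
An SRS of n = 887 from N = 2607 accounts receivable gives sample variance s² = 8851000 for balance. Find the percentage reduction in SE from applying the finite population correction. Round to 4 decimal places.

f = n/N = 887/2607 = 0.34023782.
SE_no-fpc = √(s²/n) = 99.89284; SE_fpc = √((1−f)s²/n) = 81.138704.
Ratio = √(1−f) = 0.81225746. Reduction = 100·(1 − 0.81225746) = 18.7743%.

18.7743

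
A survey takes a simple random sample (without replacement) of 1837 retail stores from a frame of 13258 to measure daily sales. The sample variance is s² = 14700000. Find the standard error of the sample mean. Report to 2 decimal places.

83.03

Under SRS without replacement, Var(ȳ) = (1 − f)·s²/n with f = n/N = 1837/13258 = 0.13855785.
Var(ȳ) = (1 − 0.13855785)·14700000/1837 = 0.86144215·8002.1775 = 6893.4129.
SE(ȳ) = √(6893.4129) = 83.03.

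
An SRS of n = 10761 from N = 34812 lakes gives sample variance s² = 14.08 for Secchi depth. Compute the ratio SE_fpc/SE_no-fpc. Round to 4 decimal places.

f = n/N = 10761/34812 = 0.30911755.
SE_no-fpc = √(s²/n) = 0.036172207; SE_fpc = √((1−f)s²/n) = 0.0300661.
Ratio = √(1−f) = 0.83119339.

0.8312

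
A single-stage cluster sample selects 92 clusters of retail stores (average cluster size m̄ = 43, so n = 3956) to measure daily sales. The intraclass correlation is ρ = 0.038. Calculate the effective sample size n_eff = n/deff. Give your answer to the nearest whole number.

1524

deff = 1 + (43 − 1)·0.038 = 1 + 1.596 = 2.596.
n_eff = 3956 / 2.596 = 1524.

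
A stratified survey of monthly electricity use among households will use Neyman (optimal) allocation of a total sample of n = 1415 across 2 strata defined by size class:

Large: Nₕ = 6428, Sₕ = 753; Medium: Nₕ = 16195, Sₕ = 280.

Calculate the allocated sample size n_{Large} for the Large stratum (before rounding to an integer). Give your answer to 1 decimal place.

Neyman allocation: nₕ = n·NₕSₕ / Σⱼ NⱼSⱼ.
Σ NⱼSⱼ = 6428·753 + 16195·280 = 9.374884 × 10^6.
n_{Large} = 1415·6428·753 / (9.374884 × 10^6) = 730.6.

730.6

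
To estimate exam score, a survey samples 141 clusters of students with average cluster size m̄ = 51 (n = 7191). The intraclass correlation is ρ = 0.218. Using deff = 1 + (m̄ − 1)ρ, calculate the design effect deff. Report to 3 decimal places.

11.900

deff = 1 + (51 − 1)·0.218 = 1 + 10.9 = 11.9.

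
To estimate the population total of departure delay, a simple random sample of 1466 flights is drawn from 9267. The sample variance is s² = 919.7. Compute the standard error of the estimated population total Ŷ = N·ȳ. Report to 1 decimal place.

Var(Ŷ) = N²·Var(ȳ) = N²·(1 − n/N)·s²/n.
f = 1466/9267 = 0.15819575; Var(ȳ) = 0.84180425·919.7/1466 = 0.52810871.
Var(Ŷ) = 9267² · 0.52810871 = 4.5352544 × 10^7.
SE(Ŷ) = √(4.5352544 × 10^7) = 6734.4.

6734.4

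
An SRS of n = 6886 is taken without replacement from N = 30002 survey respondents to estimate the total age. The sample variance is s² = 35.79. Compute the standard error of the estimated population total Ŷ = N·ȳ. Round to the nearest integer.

Var(Ŷ) = N²·Var(ȳ) = N²·(1 − n/N)·s²/n.
f = 6886/30002 = 0.22951803; Var(ȳ) = 0.77048197·35.79/6886 = 0.0040045817.
Var(Ŷ) = 30002² · 0.0040045817 = 3.6046041 × 10^6.
SE(Ŷ) = √(3.6046041 × 10^6) = 1899.

1899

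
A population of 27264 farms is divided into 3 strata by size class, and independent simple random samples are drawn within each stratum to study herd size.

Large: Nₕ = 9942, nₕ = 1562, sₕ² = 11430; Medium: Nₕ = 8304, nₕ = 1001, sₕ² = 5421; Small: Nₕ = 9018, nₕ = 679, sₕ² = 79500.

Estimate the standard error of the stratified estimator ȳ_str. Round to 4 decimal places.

Var(ȳ_str) = Σₕ Wₕ²(1 − fₕ)sₕ²/nₕ with Wₕ = Nₕ/N, N = 27264.
Large: Wₕ = 0.36465669; term = 0.36465669²·(1 − 0.15711125)·11430/1562 = 0.82016991.
Medium: Wₕ = 0.30457746; term = 0.30457746²·(1 − 0.12054432)·5421/1001 = 0.44182962.
Small: Wₕ = 0.33076585; term = 0.33076585²·(1 − 0.07529386)·79500/679 = 11.8452.
Sum = 13.1072.
SE = √(13.1072) = 3.6204.

3.6204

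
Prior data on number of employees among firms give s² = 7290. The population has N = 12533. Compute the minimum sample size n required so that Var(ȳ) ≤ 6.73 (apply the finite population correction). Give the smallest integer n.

998

Without fpc, n₀ = s²/D = 7290/6.73 = 1083.2095.
With fpc, (1 − n/N)·s²/n ≤ D requires n ≥ n₀/(1 + n₀/N) = 1083.2095/(1 + 1083.2095/12533) = 997.0370.
Rounding up, n = 998.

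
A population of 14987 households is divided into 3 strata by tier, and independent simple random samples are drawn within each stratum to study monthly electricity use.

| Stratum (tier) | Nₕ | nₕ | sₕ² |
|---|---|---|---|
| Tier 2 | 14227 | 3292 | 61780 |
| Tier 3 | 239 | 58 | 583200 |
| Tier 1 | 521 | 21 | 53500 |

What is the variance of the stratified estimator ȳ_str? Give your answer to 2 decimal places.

17.89

Var(ȳ_str) = Σₕ Wₕ²(1 − fₕ)sₕ²/nₕ with Wₕ = Nₕ/N, N = 14987.
Tier 2: Wₕ = 0.94928938; term = 0.94928938²·(1 − 0.23139102)·61780/3292 = 12.998426.
Tier 3: Wₕ = 0.01594715; term = 0.01594715²·(1 − 0.24267782)·583200/58 = 1.9365851.
Tier 1: Wₕ = 0.03476346; term = 0.03476346²·(1 − 0.04030710)·53500/21 = 2.954696.
Sum = 17.889707.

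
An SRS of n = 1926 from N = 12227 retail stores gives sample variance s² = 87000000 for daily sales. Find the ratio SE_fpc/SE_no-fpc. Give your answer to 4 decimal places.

0.9179

f = n/N = 1926/12227 = 0.15752024.
SE_no-fpc = √(s²/n) = 212.5355; SE_fpc = √((1−f)s²/n) = 195.07932.
Ratio = √(1−f) = 0.91786696.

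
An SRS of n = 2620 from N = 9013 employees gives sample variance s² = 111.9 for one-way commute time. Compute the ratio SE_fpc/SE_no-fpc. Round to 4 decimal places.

f = n/N = 2620/9013 = 0.29069122.
SE_no-fpc = √(s²/n) = 0.20666379; SE_fpc = √((1−f)s²/n) = 0.17405322.
Ratio = √(1−f) = 0.84220471.

0.8422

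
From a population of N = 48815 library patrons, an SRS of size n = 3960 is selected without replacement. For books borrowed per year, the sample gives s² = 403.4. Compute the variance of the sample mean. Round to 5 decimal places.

Under SRS without replacement, Var(ȳ) = (1 − f)·s²/n with f = n/N = 3960/48815 = 0.08112261.
Var(ȳ) = (1 − 0.08112261)·403.4/3960 = 0.91887739·0.10186869 = 0.093604834.

0.09360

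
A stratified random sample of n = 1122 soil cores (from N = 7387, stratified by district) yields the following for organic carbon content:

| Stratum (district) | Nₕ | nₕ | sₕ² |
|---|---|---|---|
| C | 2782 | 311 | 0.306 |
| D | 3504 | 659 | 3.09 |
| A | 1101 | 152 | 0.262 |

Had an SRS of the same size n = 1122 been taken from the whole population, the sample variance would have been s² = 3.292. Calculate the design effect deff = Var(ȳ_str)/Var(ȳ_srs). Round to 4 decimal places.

Var(ȳ_str) = Σ Wₕ²(1−fₕ)sₕ²/nₕ with Wₕ = Nₕ/7387:
  C: (2782/7387)²·(1−311/2782)·0.306/311 = 1.2395233 × 10^-4
  D: (3504/7387)²·(1−659/3504)·3.09/659 = 8.5661019 × 10^-4
  A: (1101/7387)²·(1−152/1101)·0.262/152 = 3.3004643 × 10^-5
  → Var(ȳ_str) = 0.0010135672.
Var(ȳ_srs) = (1 − 1122/7387)·3.292/1122 = 0.0024883986.
deff = 0.0010135672 / 0.0024883986 = 0.4073.

0.4073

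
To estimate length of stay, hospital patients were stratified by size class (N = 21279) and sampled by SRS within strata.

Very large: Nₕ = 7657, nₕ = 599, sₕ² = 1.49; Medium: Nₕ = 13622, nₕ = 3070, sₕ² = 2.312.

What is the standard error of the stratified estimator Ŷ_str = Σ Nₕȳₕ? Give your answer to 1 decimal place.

Var(Ŷ_str) = Σₕ Nₕ²(1 − fₕ)sₕ²/nₕ.
Very large: 7657²·(1 − 599/7657)·1.49/599 = 134431.1.
Medium: 13622²·(1 − 3070/13622)·2.312/3070 = 108249.3.
Sum = 242680.4.
SE = √(242680.4) = 492.6.

492.6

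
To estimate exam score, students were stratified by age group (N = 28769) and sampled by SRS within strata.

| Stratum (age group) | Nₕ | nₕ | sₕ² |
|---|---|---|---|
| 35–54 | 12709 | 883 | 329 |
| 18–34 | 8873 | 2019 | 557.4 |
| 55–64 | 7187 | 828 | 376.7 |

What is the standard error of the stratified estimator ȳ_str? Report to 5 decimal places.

0.33626

Var(ȳ_str) = Σₕ Wₕ²(1 − fₕ)sₕ²/nₕ with Wₕ = Nₕ/N, N = 28769.
35–54: Wₕ = 0.44176023; term = 0.44176023²·(1 − 0.06947832)·329/883 = 0.067660455.
18–34: Wₕ = 0.30842226; term = 0.30842226²·(1 − 0.22754424)·557.4/2019 = 0.020285966.
55–64: Wₕ = 0.24981751; term = 0.24981751²·(1 − 0.11520801)·376.7/828 = 0.025121885.
Sum = 0.11306831.
SE = √(0.11306831) = 0.33626.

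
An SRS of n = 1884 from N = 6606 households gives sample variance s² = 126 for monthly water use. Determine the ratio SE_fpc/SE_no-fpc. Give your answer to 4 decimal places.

f = n/N = 1884/6606 = 0.28519528.
SE_no-fpc = √(s²/n) = 0.25860971; SE_fpc = √((1−f)s²/n) = 0.21864449.
Ratio = √(1−f) = 0.84546125.

0.8455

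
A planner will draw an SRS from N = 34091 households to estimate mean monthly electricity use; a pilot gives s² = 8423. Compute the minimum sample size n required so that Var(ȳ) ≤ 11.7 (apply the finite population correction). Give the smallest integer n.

706

Without fpc, n₀ = s²/D = 8423/11.7 = 719.9145.
With fpc, (1 − n/N)·s²/n ≤ D requires n ≥ n₀/(1 + n₀/N) = 719.9145/(1 + 719.9145/34091) = 705.0262.
Rounding up, n = 706.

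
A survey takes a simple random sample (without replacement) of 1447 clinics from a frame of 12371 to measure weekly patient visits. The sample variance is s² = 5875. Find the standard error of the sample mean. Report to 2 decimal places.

1.89

Under SRS without replacement, Var(ȳ) = (1 − f)·s²/n with f = n/N = 1447/12371 = 0.11696710.
Var(ȳ) = (1 − 0.11696710)·5875/1447 = 0.88303290·4.0601244 = 3.5852234.
SE(ȳ) = √(3.5852234) = 1.89.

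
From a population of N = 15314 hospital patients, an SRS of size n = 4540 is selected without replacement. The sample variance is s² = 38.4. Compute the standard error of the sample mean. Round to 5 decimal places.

Under SRS without replacement, Var(ȳ) = (1 − f)·s²/n with f = n/N = 4540/15314 = 0.29646075.
Var(ȳ) = (1 − 0.29646075)·38.4/4540 = 0.70353925·0.0084581498 = 0.0059506403.
SE(ȳ) = √(0.0059506403) = 0.07714.

0.07714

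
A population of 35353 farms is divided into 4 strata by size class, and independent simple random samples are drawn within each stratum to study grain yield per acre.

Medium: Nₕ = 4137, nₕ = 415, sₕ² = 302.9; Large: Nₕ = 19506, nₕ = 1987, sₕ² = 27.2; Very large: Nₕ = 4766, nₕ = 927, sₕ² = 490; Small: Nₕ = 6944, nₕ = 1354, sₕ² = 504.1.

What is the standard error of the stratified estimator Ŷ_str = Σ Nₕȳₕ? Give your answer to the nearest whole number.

Var(Ŷ_str) = Σₕ Nₕ²(1 − fₕ)sₕ²/nₕ.
Medium: 4137²·(1 − 415/4137)·302.9/415 = 1.1238622 × 10^7.
Large: 19506²·(1 − 1987/19506)·27.2/1987 = 4.6778745 × 10^6.
Very large: 4766²·(1 − 927/4766)·490/927 = 9.6713811 × 10^6.
Small: 6944²·(1 − 1354/6944)·504.1/1354 = 1.445172 × 10^7.
Sum = 4.0039598 × 10^7.
SE = √(4.0039598 × 10^7) = 6328.

6328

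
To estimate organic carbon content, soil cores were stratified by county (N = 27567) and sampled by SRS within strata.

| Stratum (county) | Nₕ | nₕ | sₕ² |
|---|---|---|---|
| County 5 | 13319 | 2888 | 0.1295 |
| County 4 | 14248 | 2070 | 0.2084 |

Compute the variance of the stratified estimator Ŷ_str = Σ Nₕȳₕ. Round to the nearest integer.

Var(Ŷ_str) = Σₕ Nₕ²(1 − fₕ)sₕ²/nₕ.
County 5: 13319²·(1 − 2888/13319)·0.1295/2888 = 6229.7432.
County 4: 14248²·(1 − 2070/14248)·0.2084/2070 = 17468.566.
Sum = 23698.309.

23698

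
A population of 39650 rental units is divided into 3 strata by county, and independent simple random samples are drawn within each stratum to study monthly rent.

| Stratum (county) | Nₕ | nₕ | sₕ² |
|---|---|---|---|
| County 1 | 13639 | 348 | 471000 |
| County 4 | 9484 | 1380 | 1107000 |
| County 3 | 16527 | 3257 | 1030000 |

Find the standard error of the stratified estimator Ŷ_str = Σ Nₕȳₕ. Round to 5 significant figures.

613480

Var(Ŷ_str) = Σₕ Nₕ²(1 − fₕ)sₕ²/nₕ.
County 1: 13639²·(1 − 348/13639)·471000/348 = 2.4534762 × 10^11.
County 4: 9484²·(1 − 1380/9484)·1107000/1380 = 6.1653752 × 10^10.
County 3: 16527²·(1 − 3257/16527)·1030000/3257 = 6.935606 × 10^10.
Sum = 3.7635743 × 10^11.
SE = √(3.7635743 × 10^11) = 613480.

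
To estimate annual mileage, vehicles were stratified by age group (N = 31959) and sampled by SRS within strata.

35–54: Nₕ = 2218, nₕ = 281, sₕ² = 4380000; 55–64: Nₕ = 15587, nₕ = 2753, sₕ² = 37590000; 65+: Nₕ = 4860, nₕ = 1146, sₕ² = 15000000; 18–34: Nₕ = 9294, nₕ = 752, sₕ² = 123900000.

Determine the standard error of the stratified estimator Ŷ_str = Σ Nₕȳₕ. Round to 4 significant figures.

4.014 × 10^6

Var(Ŷ_str) = Σₕ Nₕ²(1 − fₕ)sₕ²/nₕ.
35–54: 2218²·(1 − 281/2218)·4380000/281 = 6.6966708 × 10^10.
55–64: 15587²·(1 − 2753/15587)·37590000/2753 = 2.7314338 × 10^12.
65+: 4860²·(1 − 1146/4860)·15000000/1146 = 2.3625707 × 10^11.
18–34: 9294²·(1 − 752/9294)·123900000/752 = 1.308024 × 10^13.
Sum = 1.6114898 × 10^13.
SE = √(1.6114898 × 10^13) = 4.014 × 10^6.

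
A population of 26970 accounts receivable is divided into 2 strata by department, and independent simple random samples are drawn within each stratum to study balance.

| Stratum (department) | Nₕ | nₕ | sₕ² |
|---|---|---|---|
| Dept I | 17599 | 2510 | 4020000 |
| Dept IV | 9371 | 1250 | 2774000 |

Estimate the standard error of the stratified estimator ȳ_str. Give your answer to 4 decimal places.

Var(ȳ_str) = Σₕ Wₕ²(1 − fₕ)sₕ²/nₕ with Wₕ = Nₕ/N, N = 26970.
Dept I: Wₕ = 0.65253986; term = 0.65253986²·(1 − 0.14262174)·4020000/2510 = 584.7078.
Dept IV: Wₕ = 0.34746014; term = 0.34746014²·(1 − 0.13339025)·2774000/1250 = 232.18278.
Sum = 816.89058.
SE = √(816.89058) = 28.5813.

28.5813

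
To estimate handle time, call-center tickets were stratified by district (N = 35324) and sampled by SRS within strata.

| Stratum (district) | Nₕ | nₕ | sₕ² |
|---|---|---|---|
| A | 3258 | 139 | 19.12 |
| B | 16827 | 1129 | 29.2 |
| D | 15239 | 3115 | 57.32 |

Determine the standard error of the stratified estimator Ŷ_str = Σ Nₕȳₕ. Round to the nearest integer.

3410

Var(Ŷ_str) = Σₕ Nₕ²(1 − fₕ)sₕ²/nₕ.
A: 3258²·(1 − 139/3258)·19.12/139 = 1.3977823 × 10^6.
B: 16827²·(1 − 1129/16827)·29.2/1129 = 6.8318753 × 10^6.
D: 15239²·(1 − 3115/15239)·57.32/3115 = 3.3997778 × 10^6.
Sum = 1.1629435 × 10^7.
SE = √(1.1629435 × 10^7) = 3410.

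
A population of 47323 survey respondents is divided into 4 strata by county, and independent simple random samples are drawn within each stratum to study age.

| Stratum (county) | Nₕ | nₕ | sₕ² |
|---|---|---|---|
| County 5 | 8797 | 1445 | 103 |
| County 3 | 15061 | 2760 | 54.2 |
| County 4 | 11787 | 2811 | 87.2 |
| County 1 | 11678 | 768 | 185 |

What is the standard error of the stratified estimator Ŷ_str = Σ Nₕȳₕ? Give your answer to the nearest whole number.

6498

Var(Ŷ_str) = Σₕ Nₕ²(1 − fₕ)sₕ²/nₕ.
County 5: 8797²·(1 − 1445/8797)·103/1445 = 4.6100907 × 10^6.
County 3: 15061²·(1 − 2760/15061)·54.2/2760 = 3.6381821 × 10^6.
County 4: 11787²·(1 − 2811/11787)·87.2/2811 = 3.2820241 × 10^6.
County 1: 11678²·(1 − 768/11678)·185/768 = 3.0690483 × 10^7.
Sum = 4.222078 × 10^7.
SE = √(4.222078 × 10^7) = 6498.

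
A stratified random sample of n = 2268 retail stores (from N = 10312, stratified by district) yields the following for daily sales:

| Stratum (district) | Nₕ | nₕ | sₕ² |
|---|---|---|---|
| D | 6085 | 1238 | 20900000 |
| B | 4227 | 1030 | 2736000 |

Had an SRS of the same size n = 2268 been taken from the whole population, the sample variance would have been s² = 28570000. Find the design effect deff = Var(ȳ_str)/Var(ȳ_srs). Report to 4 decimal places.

0.5109

Var(ȳ_str) = Σ Wₕ²(1−fₕ)sₕ²/nₕ with Wₕ = Nₕ/10312:
  D: (6085/10312)²·(1−1238/6085)·20900000/1238 = 4682.4531
  B: (4227/10312)²·(1−1030/4227)·2736000/1030 = 337.57319
  → Var(ȳ_str) = 5020.0263.
Var(ȳ_srs) = (1 − 2268/10312)·28570000/2268 = 9826.4432.
deff = 5020.0263 / 9826.4432 = 0.5109.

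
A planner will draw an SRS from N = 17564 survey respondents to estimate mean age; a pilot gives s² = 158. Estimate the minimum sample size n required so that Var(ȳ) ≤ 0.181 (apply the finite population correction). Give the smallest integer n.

832

Without fpc, n₀ = s²/D = 158/0.181 = 872.9282.
With fpc, (1 − n/N)·s²/n ≤ D requires n ≥ n₀/(1 + n₀/N) = 872.9282/(1 + 872.9282/17564) = 831.5979.
Rounding up, n = 832.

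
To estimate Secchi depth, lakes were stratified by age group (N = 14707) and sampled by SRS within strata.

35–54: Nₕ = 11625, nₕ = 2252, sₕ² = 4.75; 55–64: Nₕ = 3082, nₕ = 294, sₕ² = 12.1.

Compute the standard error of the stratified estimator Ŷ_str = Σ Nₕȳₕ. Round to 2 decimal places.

Var(Ŷ_str) = Σₕ Nₕ²(1 − fₕ)sₕ²/nₕ.
35–54: 11625²·(1 − 2252/11625)·4.75/2252 = 229824.75.
55–64: 3082²·(1 − 294/3082)·12.1/294 = 353641.68.
Sum = 583466.43.
SE = √(583466.43) = 763.85.

763.85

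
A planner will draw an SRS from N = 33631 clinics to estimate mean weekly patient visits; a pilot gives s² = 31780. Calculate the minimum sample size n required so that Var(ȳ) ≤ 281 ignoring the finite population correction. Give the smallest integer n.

114

Without fpc, n₀ = s²/D = 31780/281 = 113.0961.
Rounding up, n = 114.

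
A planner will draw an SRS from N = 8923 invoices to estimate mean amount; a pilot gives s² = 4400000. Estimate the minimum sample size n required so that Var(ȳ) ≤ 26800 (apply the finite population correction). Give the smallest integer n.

Without fpc, n₀ = s²/D = 4400000/26800 = 164.1791.
With fpc, (1 − n/N)·s²/n ≤ D requires n ≥ n₀/(1 + n₀/N) = 164.1791/(1 + 164.1791/8923) = 161.2129.
Rounding up, n = 162.

162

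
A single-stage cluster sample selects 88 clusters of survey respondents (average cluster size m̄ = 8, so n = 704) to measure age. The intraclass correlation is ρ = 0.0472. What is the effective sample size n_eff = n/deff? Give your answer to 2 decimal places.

529.16

deff = 1 + (8 − 1)·0.0472 = 1 + 0.3304 = 1.3304.
n_eff = 704 / 1.3304 = 529.16.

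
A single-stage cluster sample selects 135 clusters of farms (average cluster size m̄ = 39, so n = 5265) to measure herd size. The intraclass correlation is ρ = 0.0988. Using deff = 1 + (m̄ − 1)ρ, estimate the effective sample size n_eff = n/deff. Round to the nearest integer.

deff = 1 + (39 − 1)·0.0988 = 1 + 3.7544 = 4.7544.
n_eff = 5265 / 4.7544 = 1107.

1107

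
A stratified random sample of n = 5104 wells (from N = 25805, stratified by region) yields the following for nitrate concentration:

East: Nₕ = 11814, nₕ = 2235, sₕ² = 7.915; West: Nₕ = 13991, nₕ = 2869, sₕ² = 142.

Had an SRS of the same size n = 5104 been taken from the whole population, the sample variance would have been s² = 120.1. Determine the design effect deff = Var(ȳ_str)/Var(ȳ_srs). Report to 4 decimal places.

Var(ȳ_str) = Σ Wₕ²(1−fₕ)sₕ²/nₕ with Wₕ = Nₕ/25805:
  East: (11814/25805)²·(1−2235/11814)·7.915/2235 = 6.0184243 × 10^-4
  West: (13991/25805)²·(1−2869/13991)·142/2869 = 0.011565961
  → Var(ȳ_str) = 0.012167803.
Var(ȳ_srs) = (1 − 5104/25805)·120.1/5104 = 0.018876427.
deff = 0.012167803 / 0.018876427 = 0.6446.

0.6446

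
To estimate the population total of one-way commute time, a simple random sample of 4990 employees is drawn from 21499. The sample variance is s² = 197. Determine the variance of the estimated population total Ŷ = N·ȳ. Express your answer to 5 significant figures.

1.4012 × 10^7

Var(Ŷ) = N²·Var(ȳ) = N²·(1 − n/N)·s²/n.
f = 4990/21499 = 0.23210382; Var(ȳ) = 0.76789618·197/4990 = 0.030315741.
Var(Ŷ) = 21499² · 0.030315741 = 1.4012148 × 10^7.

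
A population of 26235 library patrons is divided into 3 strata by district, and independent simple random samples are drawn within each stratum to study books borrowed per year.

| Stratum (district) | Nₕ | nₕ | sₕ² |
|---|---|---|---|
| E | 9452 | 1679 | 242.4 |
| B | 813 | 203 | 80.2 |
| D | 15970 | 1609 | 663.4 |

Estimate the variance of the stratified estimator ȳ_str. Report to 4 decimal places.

0.1531

Var(ȳ_str) = Σₕ Wₕ²(1 − fₕ)sₕ²/nₕ with Wₕ = Nₕ/N, N = 26235.
E: Wₕ = 0.36028207; term = 0.36028207²·(1 − 0.17763436)·242.4/1679 = 0.015411048.
B: Wₕ = 0.03098914; term = 0.03098914²·(1 − 0.24969250)·80.2/203 = 2.8466664 × 10^-4.
D: Wₕ = 0.60872880; term = 0.60872880²·(1 − 0.10075141)·663.4/1609 = 0.13738739.
Sum = 0.1530831.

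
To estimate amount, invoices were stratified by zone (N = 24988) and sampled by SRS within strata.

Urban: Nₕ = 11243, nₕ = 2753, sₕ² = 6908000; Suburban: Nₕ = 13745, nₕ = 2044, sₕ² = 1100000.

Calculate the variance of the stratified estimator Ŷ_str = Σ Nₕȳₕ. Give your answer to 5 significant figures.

3.2607 × 10^11

Var(Ŷ_str) = Σₕ Nₕ²(1 − fₕ)sₕ²/nₕ.
Urban: 11243²·(1 − 2753/11243)·6908000/2753 = 2.3951682 × 10^11.
Suburban: 13745²·(1 − 2044/13745)·1100000/2044 = 8.655248 × 10^10.
Sum = 3.260693 × 10^11.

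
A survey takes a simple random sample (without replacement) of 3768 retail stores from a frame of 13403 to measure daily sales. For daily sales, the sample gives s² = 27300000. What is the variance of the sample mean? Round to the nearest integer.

5208

Under SRS without replacement, Var(ȳ) = (1 − f)·s²/n with f = n/N = 3768/13403 = 0.28113109.
Var(ȳ) = (1 − 0.28113109)·27300000/3768 = 0.71886891·7245.2229 = 5208.3655.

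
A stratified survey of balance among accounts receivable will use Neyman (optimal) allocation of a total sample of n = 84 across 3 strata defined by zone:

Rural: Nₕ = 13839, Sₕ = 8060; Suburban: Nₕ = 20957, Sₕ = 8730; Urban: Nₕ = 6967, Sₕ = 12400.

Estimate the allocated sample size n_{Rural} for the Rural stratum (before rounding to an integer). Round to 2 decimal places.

Neyman allocation: nₕ = n·NₕSₕ / Σⱼ NⱼSⱼ.
Σ NⱼSⱼ = 13839·8060 + 20957·8730 + 6967·12400 = 3.8088775 × 10^8.
n_{Rural} = 84·13839·8060 / (3.8088775 × 10^8) = 24.60.

24.60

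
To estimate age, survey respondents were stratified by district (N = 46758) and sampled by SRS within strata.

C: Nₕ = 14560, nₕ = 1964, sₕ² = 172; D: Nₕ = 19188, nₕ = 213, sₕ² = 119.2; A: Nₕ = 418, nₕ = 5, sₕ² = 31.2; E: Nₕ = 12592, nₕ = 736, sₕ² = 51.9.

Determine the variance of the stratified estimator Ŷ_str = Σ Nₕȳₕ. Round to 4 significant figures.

Var(Ŷ_str) = Σₕ Nₕ²(1 − fₕ)sₕ²/nₕ.
C: 14560²·(1 − 1964/14560)·172/1964 = 1.6061311 × 10^7.
D: 19188²·(1 − 213/19188)·119.2/213 = 2.0375494 × 10^8.
A: 418²·(1 − 5/418)·31.2/5 = 1.0772362 × 10^6.
E: 12592²·(1 − 736/12592)·51.9/736 = 1.0527432 × 10^7.
Sum = 2.3142092 × 10^8.

2.314 × 10^8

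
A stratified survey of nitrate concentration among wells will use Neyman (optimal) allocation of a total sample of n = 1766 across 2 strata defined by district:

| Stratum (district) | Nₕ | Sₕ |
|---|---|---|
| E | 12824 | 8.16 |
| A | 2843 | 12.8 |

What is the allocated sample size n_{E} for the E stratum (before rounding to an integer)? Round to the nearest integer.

1310

Neyman allocation: nₕ = n·NₕSₕ / Σⱼ NⱼSⱼ.
Σ NⱼSⱼ = 12824·8.16 + 2843·12.8 = 141034.24.
n_{E} = 1766·12824·8.16 / 141034.24 = 1310.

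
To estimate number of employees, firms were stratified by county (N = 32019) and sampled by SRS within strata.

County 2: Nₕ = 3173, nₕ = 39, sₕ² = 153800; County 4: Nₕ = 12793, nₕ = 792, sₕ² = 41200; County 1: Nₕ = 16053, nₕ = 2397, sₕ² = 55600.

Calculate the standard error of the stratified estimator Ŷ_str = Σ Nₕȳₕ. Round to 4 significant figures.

228700

Var(Ŷ_str) = Σₕ Nₕ²(1 − fₕ)sₕ²/nₕ.
County 2: 3173²·(1 − 39/3173)·153800/39 = 3.9215774 × 10^10.
County 4: 12793²·(1 − 792/12793)·41200/792 = 7.9865988 × 10^9.
County 1: 16053²·(1 − 2397/16053)·55600/2397 = 5.0849475 × 10^9.
Sum = 5.228732 × 10^10.
SE = √(5.228732 × 10^10) = 228700.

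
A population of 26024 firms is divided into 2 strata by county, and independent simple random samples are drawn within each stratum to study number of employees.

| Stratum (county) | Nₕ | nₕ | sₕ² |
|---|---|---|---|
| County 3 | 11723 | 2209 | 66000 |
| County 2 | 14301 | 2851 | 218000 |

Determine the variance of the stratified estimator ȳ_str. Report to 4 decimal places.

Var(ȳ_str) = Σₕ Wₕ²(1 − fₕ)sₕ²/nₕ with Wₕ = Nₕ/N, N = 26024.
County 3: Wₕ = 0.45046880; term = 0.45046880²·(1 − 0.18843299)·66000/2209 = 4.9204184.
County 2: Wₕ = 0.54953120; term = 0.54953120²·(1 − 0.19935669)·218000/2851 = 18.487708.
Sum = 23.408126.

23.4081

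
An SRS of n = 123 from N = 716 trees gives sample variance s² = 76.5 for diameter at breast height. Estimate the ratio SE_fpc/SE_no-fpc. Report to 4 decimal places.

0.9101

f = n/N = 123/716 = 0.17178771.
SE_no-fpc = √(s²/n) = 0.78863884; SE_fpc = √((1−f)s²/n) = 0.71771.
Ratio = √(1−f) = 0.91006170.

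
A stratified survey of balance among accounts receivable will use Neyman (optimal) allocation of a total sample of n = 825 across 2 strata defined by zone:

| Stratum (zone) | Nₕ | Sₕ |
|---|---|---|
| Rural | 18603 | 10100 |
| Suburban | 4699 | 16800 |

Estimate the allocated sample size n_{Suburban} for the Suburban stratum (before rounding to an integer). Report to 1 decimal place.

Neyman allocation: nₕ = n·NₕSₕ / Σⱼ NⱼSⱼ.
Σ NⱼSⱼ = 18603·10100 + 4699·16800 = 2.668335 × 10^8.
n_{Suburban} = 825·4699·16800 / (2.668335 × 10^8) = 244.1.

244.1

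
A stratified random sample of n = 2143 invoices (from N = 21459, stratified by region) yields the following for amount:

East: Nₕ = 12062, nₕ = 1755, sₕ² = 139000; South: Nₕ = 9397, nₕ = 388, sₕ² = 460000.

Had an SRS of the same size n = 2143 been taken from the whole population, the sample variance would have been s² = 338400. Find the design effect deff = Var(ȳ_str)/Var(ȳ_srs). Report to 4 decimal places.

Var(ȳ_str) = Σ Wₕ²(1−fₕ)sₕ²/nₕ with Wₕ = Nₕ/21459:
  East: (12062/21459)²·(1−1755/12062)·139000/1755 = 21.383083
  South: (9397/21459)²·(1−388/9397)·460000/388 = 217.95807
  → Var(ȳ_str) = 239.34115.
Var(ȳ_srs) = (1 − 2143/21459)·338400/2143 = 142.13987.
deff = 239.34115 / 142.13987 = 1.6838.

1.6838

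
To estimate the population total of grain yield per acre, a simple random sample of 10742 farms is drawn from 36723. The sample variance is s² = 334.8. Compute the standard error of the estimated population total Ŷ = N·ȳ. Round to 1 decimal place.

Var(Ŷ) = N²·Var(ȳ) = N²·(1 − n/N)·s²/n.
f = 10742/36723 = 0.29251423; Var(ȳ) = 0.70748577·334.8/10742 = 0.022050478.
Var(Ŷ) = 36723² · 0.022050478 = 2.9736806 × 10^7.
SE(Ŷ) = √(2.9736806 × 10^7) = 5453.1.

5453.1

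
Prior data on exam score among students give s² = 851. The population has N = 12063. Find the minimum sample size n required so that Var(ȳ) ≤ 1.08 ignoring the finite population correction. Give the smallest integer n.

Without fpc, n₀ = s²/D = 851/1.08 = 787.9630.
Rounding up, n = 788.

788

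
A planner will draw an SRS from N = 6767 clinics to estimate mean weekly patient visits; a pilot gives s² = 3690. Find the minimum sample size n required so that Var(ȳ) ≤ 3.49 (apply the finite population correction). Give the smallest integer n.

Without fpc, n₀ = s²/D = 3690/3.49 = 1057.3066.
With fpc, (1 − n/N)·s²/n ≤ D requires n ≥ n₀/(1 + n₀/N) = 1057.3066/(1 + 1057.3066/6767) = 914.4317.
Rounding up, n = 915.

915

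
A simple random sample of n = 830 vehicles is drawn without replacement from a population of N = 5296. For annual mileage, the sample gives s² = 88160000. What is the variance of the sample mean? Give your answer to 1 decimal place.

Under SRS without replacement, Var(ȳ) = (1 − f)·s²/n with f = n/N = 830/5296 = 0.15672205.
Var(ȳ) = (1 − 0.15672205)·88160000/830 = 0.84327795·106216.87 = 89570.342.

89570.3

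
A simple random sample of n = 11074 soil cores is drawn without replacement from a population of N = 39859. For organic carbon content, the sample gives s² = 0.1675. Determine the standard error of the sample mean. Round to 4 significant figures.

0.003305

Under SRS without replacement, Var(ȳ) = (1 − f)·s²/n with f = n/N = 11074/39859 = 0.27782935.
Var(ȳ) = (1 − 0.27782935)·0.1675/11074 = 0.72217065·1.5125519 × 10^-5 = 1.0923206 × 10^-5.
SE(ȳ) = √(1.0923206 × 10^-5) = 0.003305.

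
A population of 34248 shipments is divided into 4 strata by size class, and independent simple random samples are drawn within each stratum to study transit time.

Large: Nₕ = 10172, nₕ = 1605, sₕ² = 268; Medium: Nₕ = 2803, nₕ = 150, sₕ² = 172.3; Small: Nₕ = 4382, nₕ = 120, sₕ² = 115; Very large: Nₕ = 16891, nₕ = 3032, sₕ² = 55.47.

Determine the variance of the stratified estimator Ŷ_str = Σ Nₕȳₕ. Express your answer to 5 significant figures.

4.5274 × 10^7

Var(Ŷ_str) = Σₕ Nₕ²(1 − fₕ)sₕ²/nₕ.
Large: 10172²·(1 − 1605/10172)·268/1605 = 1.4551068 × 10^7.
Medium: 2803²·(1 − 150/2803)·172.3/150 = 8.5418977 × 10^6.
Small: 4382²·(1 − 120/4382)·115/120 = 1.7897914 × 10^7.
Very large: 16891²·(1 − 3032/16891)·55.47/3032 = 4.2826859 × 10^6.
Sum = 4.5273566 × 10^7.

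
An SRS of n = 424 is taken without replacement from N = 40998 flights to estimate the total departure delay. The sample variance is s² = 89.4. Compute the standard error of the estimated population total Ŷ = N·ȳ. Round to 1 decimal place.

18728.0

Var(Ŷ) = N²·Var(ȳ) = N²·(1 − n/N)·s²/n.
f = 424/40998 = 0.01034197; Var(ȳ) = 0.98965803·89.4/424 = 0.20866846.
Var(Ŷ) = 40998² · 0.20866846 = 3.5073746 × 10^8.
SE(Ŷ) = √(3.5073746 × 10^8) = 18728.0.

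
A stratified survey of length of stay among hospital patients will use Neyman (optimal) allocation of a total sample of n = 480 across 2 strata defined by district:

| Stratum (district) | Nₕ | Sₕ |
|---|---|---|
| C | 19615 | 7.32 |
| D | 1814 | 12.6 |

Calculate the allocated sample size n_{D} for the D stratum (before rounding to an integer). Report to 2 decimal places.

65.92

Neyman allocation: nₕ = n·NₕSₕ / Σⱼ NⱼSⱼ.
Σ NⱼSⱼ = 19615·7.32 + 1814·12.6 = 166438.2.
n_{D} = 480·1814·12.6 / 166438.2 = 65.92.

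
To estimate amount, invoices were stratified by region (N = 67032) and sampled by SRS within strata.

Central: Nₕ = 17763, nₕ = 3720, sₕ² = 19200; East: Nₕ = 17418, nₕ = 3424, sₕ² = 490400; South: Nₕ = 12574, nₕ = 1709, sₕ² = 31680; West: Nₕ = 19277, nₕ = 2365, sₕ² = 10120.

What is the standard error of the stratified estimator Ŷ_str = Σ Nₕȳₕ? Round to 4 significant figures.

Var(Ŷ_str) = Σₕ Nₕ²(1 − fₕ)sₕ²/nₕ.
Central: 17763²·(1 − 3720/17763)·19200/3720 = 1.2874622 × 10^9.
East: 17418²·(1 − 3424/17418)·490400/3424 = 3.4910564 × 10^10.
South: 12574²·(1 − 1709/12574)·31680/1709 = 2.5324816 × 10^9.
West: 19277²·(1 − 2365/19277)·10120/2365 = 1.3950308 × 10^9.
Sum = 4.0125539 × 10^10.
SE = √(4.0125539 × 10^10) = 200300.

200300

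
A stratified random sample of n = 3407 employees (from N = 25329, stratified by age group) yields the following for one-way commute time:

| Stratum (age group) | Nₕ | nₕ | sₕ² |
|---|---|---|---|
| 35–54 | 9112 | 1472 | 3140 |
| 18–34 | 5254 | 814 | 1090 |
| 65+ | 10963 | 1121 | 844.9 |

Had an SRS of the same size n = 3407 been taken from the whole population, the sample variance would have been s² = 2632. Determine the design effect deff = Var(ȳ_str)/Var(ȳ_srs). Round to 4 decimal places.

0.6086

Var(ȳ_str) = Σ Wₕ²(1−fₕ)sₕ²/nₕ with Wₕ = Nₕ/25329:
  35–54: (9112/25329)²·(1−1472/9112)·3140/1472 = 0.23146899
  18–34: (5254/25329)²·(1−814/5254)·1090/814 = 0.048689918
  65+: (10963/25329)²·(1−1121/10963)·844.9/1121 = 0.12675829
  → Var(ȳ_str) = 0.4069172.
Var(ȳ_srs) = (1 − 3407/25329)·2632/3407 = 0.66861464.
deff = 0.4069172 / 0.66861464 = 0.6086.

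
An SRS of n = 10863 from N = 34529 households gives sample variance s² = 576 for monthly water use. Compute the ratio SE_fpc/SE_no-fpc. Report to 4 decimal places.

0.8279

f = n/N = 10863/34529 = 0.31460511.
SE_no-fpc = √(s²/n) = 0.23026947; SE_fpc = √((1−f)s²/n) = 0.19063682.
Ratio = √(1−f) = 0.82788579.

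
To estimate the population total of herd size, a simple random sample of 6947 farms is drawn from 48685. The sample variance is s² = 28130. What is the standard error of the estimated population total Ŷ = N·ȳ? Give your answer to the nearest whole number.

Var(Ŷ) = N²·Var(ȳ) = N²·(1 − n/N)·s²/n.
f = 6947/48685 = 0.14269282; Var(ȳ) = 0.85730718·28130/6947 = 3.4714338.
Var(Ŷ) = 48685² · 3.4714338 = 8.2280938 × 10^9.
SE(Ŷ) = √(8.2280938 × 10^9) = 90709.

90709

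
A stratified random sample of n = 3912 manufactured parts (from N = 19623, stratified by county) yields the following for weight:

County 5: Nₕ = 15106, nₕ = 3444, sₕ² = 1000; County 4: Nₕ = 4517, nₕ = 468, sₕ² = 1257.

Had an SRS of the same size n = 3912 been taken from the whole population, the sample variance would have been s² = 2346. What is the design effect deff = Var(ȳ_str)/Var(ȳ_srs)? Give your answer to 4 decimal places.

Var(ȳ_str) = Σ Wₕ²(1−fₕ)sₕ²/nₕ with Wₕ = Nₕ/19623:
  County 5: (15106/19623)²·(1−3444/15106)·1000/3444 = 0.13283991
  County 4: (4517/19623)²·(1−468/4517)·1257/468 = 0.12757233
  → Var(ȳ_str) = 0.26041224.
Var(ȳ_srs) = (1 − 3912/19623)·2346/3912 = 0.48013967.
deff = 0.26041224 / 0.48013967 = 0.5424.

0.5424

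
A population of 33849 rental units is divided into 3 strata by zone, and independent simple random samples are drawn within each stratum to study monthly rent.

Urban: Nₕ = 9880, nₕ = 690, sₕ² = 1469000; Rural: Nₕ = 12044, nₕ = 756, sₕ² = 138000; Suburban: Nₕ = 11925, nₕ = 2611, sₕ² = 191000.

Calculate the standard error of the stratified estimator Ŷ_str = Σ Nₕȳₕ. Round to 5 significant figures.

475650

Var(Ŷ_str) = Σₕ Nₕ²(1 − fₕ)sₕ²/nₕ.
Urban: 9880²·(1 − 690/9880)·1469000/690 = 1.9330592 × 10^11.
Rural: 12044²·(1 − 756/12044)·138000/756 = 2.4816758 × 10^10.
Suburban: 11925²·(1 − 2611/11925)·191000/2611 = 8.1249579 × 10^9.
Sum = 2.2624764 × 10^11.
SE = √(2.2624764 × 10^11) = 475650.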